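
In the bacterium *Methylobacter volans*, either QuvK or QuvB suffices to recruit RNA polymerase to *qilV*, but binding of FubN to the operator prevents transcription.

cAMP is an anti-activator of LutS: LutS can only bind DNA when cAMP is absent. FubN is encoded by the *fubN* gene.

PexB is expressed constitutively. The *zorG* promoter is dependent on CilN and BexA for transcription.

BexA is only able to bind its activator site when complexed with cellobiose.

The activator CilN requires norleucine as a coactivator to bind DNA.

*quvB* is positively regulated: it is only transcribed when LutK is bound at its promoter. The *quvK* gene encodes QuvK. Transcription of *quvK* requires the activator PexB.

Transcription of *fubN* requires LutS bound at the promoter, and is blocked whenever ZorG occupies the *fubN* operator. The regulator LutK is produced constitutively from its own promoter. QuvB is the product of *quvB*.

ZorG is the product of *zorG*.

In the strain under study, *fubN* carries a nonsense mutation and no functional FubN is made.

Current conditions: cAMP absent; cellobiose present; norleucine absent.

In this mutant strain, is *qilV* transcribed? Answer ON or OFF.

PexB is produced constitutively and is active.
No repressor is bound and PexB is active, so *quvK* is transcribed.
So QuvK is produced and active.
LutK is produced constitutively and is active.
No repressor is bound and LutK is active, so *quvB* is transcribed.
So QuvB is produced and active.
FubN is non-functional in this strain, so it has no effect.
Activator QuvK is present, so *qilV* is transcribed.

ON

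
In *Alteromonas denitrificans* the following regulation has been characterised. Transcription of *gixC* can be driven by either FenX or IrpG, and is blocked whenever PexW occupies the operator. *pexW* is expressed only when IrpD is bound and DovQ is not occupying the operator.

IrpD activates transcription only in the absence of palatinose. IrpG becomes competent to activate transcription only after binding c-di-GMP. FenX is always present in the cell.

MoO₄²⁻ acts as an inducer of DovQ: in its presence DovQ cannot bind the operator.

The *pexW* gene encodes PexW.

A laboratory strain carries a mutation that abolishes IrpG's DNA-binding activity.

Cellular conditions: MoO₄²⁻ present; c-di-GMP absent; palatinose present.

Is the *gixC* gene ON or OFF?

FenX is produced constitutively and is active.
IrpG is non-functional in this strain, so it has no effect.
MoO₄²⁻ is present, so DovQ is inactive.
Palatinose is present, so IrpD is inactive.
Required activator IrpD is absent, so *pexW* is not transcribed.
So PexW is not produced.
Activator FenX is present, so *gixC* is transcribed.

ON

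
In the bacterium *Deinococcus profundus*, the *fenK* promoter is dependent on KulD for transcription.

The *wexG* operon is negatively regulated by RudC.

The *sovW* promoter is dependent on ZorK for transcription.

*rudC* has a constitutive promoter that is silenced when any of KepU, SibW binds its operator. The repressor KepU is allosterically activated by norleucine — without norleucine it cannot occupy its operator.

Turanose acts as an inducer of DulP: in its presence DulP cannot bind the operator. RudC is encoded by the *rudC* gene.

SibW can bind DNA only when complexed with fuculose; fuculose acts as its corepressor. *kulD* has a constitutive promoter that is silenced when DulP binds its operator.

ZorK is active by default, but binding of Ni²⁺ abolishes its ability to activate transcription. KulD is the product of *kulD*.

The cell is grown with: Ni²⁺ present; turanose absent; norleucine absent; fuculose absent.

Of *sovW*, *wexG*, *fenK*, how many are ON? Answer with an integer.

0

Ni²⁺ is present, so ZorK is inactive.
Required activator ZorK is absent, so *sovW* is not transcribed.
→ *sovW* is OFF.
Norleucine is absent, so KepU is inactive.
Fuculose is absent, so SibW is inactive.
With no repressor bound, *rudC* is transcribed.
So RudC is produced and active.
With repressor RudC bound, *wexG* is not transcribed.
→ *wexG* is OFF.
Turanose is absent, so DulP is active.
With repressor DulP bound, *kulD* is not transcribed.
So KulD is not produced.
Required activator KulD is absent, so *fenK* is not transcribed.
→ *fenK* is OFF.
0 of the 3 genes are transcribed.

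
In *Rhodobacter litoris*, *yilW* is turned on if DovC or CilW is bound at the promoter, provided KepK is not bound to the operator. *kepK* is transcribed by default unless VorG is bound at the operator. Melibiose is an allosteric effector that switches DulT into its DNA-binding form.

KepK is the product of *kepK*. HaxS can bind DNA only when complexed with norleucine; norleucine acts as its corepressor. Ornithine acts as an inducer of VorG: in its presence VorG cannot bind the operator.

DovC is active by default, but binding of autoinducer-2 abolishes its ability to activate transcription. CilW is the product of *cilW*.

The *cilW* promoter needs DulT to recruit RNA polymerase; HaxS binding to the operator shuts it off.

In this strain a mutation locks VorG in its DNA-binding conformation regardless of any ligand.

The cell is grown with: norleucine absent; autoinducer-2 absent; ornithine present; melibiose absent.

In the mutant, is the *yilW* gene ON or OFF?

ON

Autoinducer-2 is absent, so DovC is active.
Norleucine is absent, so HaxS is inactive.
Melibiose is absent, so DulT is inactive.
Required activator DulT is absent, so *cilW* is not transcribed.
So CilW is not produced.
VorG is constitutively active in this strain.
With repressor VorG bound, *kepK* is not transcribed.
So KepK is not produced.
Activator DovC is present, so *yilW* is transcribed.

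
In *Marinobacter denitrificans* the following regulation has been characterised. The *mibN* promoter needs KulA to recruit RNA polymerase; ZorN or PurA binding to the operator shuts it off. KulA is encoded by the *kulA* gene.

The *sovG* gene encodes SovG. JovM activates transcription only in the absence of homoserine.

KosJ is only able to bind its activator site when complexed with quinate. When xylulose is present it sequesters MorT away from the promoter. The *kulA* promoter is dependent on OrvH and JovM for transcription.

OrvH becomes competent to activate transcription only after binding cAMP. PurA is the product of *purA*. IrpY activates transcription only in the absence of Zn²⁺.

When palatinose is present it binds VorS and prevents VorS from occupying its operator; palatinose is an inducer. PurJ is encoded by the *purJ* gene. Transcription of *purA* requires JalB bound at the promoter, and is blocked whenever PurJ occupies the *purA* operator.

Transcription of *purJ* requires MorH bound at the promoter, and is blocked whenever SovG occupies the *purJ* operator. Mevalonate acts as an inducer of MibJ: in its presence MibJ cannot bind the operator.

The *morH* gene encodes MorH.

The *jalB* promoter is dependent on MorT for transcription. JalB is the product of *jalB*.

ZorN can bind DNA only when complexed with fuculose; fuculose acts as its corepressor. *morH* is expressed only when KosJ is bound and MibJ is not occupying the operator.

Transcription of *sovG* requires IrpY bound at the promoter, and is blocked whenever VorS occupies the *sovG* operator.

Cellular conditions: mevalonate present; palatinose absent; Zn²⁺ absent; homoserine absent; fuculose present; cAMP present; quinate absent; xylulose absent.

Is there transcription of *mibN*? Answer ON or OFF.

OFF

Fuculose is present, so ZorN is active.
cAMP is present, so OrvH is active.
Homoserine is absent, so JovM is active.
No repressor is bound and OrvH and JovM are active, so *kulA* is transcribed.
So KulA is produced and active.
Xylulose is absent, so MorT is active.
No repressor is bound and MorT is active, so *jalB* is transcribed.
So JalB is produced and active.
Quinate is absent, so KosJ is inactive.
Mevalonate is present, so MibJ is inactive.
Required activator KosJ is absent, so *morH* is not transcribed.
So MorH is not produced.
Palatinose is absent, so VorS is active.
Zn²⁺ is absent, so IrpY is active.
With repressor VorS bound, *sovG* is not transcribed.
So SovG is not produced.
Required activator MorH is absent, so *purJ* is not transcribed.
So PurJ is not produced.
No repressor is bound and JalB is active, so *purA* is transcribed.
So PurA is produced and active.
With repressor ZorN bound, *mibN* is not transcribed.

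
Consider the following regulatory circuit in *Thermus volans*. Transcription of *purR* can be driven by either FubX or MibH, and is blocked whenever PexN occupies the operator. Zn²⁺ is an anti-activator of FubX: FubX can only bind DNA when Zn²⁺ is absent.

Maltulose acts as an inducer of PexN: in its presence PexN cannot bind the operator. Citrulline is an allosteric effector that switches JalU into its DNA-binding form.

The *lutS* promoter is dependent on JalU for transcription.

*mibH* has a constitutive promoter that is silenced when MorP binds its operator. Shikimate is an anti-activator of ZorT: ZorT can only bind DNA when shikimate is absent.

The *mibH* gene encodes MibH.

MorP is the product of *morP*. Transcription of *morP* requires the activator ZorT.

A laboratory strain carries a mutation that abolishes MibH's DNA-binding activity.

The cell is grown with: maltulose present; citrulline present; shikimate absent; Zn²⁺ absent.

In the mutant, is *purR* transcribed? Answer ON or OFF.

ON

Maltulose is present, so PexN is inactive.
Zn²⁺ is absent, so FubX is active.
MibH is non-functional in this strain, so it has no effect.
Activator FubX is present, so *purR* is transcribed.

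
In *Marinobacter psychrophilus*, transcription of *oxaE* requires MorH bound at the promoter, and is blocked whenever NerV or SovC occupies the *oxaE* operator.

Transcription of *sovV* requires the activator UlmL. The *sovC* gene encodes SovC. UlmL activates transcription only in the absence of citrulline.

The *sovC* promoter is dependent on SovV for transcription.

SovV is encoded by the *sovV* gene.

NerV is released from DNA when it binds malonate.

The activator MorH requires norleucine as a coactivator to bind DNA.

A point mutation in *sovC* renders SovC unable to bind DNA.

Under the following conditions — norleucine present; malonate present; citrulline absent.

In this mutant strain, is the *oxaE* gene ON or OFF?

ON

Malonate is present, so NerV is inactive.
Norleucine is present, so MorH is active.
SovC is non-functional in this strain, so it has no effect.
No repressor is bound and MorH is active, so *oxaE* is transcribed.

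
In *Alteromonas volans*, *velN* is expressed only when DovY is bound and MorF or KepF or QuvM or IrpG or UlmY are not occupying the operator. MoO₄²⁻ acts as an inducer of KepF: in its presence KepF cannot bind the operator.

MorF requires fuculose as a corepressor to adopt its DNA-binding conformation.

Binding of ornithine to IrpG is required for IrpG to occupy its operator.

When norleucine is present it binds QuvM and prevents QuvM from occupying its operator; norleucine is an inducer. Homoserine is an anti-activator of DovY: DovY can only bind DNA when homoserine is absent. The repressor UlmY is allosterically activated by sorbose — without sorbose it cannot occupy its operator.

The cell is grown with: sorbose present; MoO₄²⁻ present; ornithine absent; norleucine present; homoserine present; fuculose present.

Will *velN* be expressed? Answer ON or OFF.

OFF

Fuculose is present, so MorF is active.
MoO₄²⁻ is present, so KepF is inactive.
Norleucine is present, so QuvM is inactive.
Ornithine is absent, so IrpG is inactive.
Sorbose is present, so UlmY is active.
Homoserine is present, so DovY is inactive.
With repressor MorF bound, *velN* is not transcribed.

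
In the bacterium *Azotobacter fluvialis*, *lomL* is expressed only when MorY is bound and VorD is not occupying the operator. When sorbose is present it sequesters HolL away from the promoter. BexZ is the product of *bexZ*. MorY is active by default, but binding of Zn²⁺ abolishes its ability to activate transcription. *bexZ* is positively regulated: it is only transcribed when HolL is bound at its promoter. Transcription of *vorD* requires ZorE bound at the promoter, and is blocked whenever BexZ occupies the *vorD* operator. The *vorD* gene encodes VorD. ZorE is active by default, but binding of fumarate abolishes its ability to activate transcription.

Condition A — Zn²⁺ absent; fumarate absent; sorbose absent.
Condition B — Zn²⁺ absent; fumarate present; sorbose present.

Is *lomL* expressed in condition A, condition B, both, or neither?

both

Condition A:
Zn²⁺ is absent, so MorY is active.
Fumarate is absent, so ZorE is active.
Sorbose is absent, so HolL is active.
No repressor is bound and HolL is active, so *bexZ* is transcribed.
So BexZ is produced and active.
With repressor BexZ bound, *vorD* is not transcribed.
So VorD is not produced.
No repressor is bound and MorY is active, so *lomL* is transcribed.
→ *lomL* is ON in A.
Condition B:
Zn²⁺ is absent, so MorY is active.
Fumarate is present, so ZorE is inactive.
Sorbose is present, so HolL is inactive.
Required activator HolL is absent, so *bexZ* is not transcribed.
So BexZ is not produced.
Required activator ZorE is absent, so *vorD* is not transcribed.
So VorD is not produced.
No repressor is bound and MorY is active, so *lomL* is transcribed.
→ *lomL* is ON in B.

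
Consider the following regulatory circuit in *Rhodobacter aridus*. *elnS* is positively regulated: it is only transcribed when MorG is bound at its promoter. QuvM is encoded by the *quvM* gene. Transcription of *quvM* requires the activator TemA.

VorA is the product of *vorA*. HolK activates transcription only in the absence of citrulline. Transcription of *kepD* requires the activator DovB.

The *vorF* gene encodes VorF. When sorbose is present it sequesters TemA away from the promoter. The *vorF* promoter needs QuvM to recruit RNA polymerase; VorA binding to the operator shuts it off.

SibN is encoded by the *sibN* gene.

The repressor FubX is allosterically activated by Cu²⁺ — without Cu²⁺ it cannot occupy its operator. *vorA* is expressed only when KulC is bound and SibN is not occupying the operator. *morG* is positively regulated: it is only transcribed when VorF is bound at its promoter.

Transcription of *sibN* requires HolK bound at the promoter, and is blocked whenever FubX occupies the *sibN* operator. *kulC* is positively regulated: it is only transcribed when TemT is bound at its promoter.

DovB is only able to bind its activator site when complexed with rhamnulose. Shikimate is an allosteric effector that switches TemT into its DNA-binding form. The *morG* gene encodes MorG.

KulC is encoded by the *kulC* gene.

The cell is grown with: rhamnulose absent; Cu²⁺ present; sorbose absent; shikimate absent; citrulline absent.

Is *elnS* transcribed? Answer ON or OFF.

Shikimate is absent, so TemT is inactive.
Required activator TemT is absent, so *kulC* is not transcribed.
So KulC is not produced.
Cu²⁺ is present, so FubX is active.
Citrulline is absent, so HolK is active.
With repressor FubX bound, *sibN* is not transcribed.
So SibN is not produced.
Required activator KulC is absent, so *vorA* is not transcribed.
So VorA is not produced.
Sorbose is absent, so TemA is active.
No repressor is bound and TemA is active, so *quvM* is transcribed.
So QuvM is produced and active.
No repressor is bound and QuvM is active, so *vorF* is transcribed.
So VorF is produced and active.
No repressor is bound and VorF is active, so *morG* is transcribed.
So MorG is produced and active.
No repressor is bound and MorG is active, so *elnS* is transcribed.

ON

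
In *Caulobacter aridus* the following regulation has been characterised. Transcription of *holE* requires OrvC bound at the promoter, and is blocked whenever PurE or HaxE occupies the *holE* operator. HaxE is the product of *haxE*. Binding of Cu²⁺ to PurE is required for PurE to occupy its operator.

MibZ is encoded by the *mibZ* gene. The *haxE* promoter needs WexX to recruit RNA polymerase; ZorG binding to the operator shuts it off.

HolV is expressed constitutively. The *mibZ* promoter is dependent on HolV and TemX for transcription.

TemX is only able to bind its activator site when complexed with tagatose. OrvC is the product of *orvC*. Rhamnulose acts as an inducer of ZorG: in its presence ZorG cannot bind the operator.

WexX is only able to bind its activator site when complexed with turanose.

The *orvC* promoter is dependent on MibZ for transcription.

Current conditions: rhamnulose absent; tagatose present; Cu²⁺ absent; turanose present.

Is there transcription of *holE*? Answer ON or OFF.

Cu²⁺ is absent, so PurE is inactive.
HolV is produced constitutively and is active.
Tagatose is present, so TemX is active.
No repressor is bound and HolV and TemX are active, so *mibZ* is transcribed.
So MibZ is produced and active.
No repressor is bound and MibZ is active, so *orvC* is transcribed.
So OrvC is produced and active.
Rhamnulose is absent, so ZorG is active.
Turanose is present, so WexX is active.
With repressor ZorG bound, *haxE* is not transcribed.
So HaxE is not produced.
No repressor is bound and OrvC is active, so *holE* is transcribed.

ON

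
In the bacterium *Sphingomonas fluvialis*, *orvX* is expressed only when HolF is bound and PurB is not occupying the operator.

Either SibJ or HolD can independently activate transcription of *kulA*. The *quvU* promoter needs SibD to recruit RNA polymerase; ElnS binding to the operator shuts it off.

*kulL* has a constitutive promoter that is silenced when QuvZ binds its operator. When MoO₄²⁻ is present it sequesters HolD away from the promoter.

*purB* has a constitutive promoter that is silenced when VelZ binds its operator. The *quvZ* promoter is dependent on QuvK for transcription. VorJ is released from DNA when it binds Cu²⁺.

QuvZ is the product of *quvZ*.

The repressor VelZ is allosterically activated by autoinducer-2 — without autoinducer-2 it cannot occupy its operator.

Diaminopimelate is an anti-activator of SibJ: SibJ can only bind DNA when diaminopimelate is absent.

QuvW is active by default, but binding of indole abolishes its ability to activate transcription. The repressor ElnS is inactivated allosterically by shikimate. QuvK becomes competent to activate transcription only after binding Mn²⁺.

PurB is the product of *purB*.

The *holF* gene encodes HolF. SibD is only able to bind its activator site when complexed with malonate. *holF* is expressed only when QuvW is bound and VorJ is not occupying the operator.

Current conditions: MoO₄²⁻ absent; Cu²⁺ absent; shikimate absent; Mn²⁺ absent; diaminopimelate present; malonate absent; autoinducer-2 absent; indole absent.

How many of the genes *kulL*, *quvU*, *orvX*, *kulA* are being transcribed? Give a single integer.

Mn²⁺ is absent, so QuvK is inactive.
Required activator QuvK is absent, so *quvZ* is not transcribed.
So QuvZ is not produced.
With no repressor bound, *kulL* is transcribed.
→ *kulL* is ON.
Shikimate is absent, so ElnS is active.
Malonate is absent, so SibD is inactive.
With repressor ElnS bound, *quvU* is not transcribed.
→ *quvU* is OFF.
Indole is absent, so QuvW is active.
Cu²⁺ is absent, so VorJ is active.
With repressor VorJ bound, *holF* is not transcribed.
So HolF is not produced.
Autoinducer-2 is absent, so VelZ is inactive.
With no repressor bound, *purB* is transcribed.
So PurB is produced and active.
With repressor PurB bound, *orvX* is not transcribed.
→ *orvX* is OFF.
Diaminopimelate is present, so SibJ is inactive.
MoO₄²⁻ is absent, so HolD is active.
Activator HolD is present, so *kulA* is transcribed.
→ *kulA* is ON.
2 of the 4 genes are transcribed.

2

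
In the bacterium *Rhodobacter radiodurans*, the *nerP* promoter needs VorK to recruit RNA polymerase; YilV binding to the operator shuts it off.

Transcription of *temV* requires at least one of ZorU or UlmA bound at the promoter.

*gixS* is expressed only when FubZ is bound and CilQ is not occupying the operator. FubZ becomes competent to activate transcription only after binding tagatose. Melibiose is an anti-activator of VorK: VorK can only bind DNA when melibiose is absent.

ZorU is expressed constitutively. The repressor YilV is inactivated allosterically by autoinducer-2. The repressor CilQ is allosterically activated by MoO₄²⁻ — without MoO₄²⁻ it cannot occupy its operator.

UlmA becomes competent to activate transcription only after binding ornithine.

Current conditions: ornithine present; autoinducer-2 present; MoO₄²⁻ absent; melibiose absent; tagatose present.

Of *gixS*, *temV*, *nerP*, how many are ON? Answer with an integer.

3

MoO₄²⁻ is absent, so CilQ is inactive.
Tagatose is present, so FubZ is active.
No repressor is bound and FubZ is active, so *gixS* is transcribed.
→ *gixS* is ON.
ZorU is produced constitutively and is active.
Ornithine is present, so UlmA is active.
Activator ZorU is present, so *temV* is transcribed.
→ *temV* is ON.
Autoinducer-2 is present, so YilV is inactive.
Melibiose is absent, so VorK is active.
No repressor is bound and VorK is active, so *nerP* is transcribed.
→ *nerP* is ON.
3 of the 3 genes are transcribed.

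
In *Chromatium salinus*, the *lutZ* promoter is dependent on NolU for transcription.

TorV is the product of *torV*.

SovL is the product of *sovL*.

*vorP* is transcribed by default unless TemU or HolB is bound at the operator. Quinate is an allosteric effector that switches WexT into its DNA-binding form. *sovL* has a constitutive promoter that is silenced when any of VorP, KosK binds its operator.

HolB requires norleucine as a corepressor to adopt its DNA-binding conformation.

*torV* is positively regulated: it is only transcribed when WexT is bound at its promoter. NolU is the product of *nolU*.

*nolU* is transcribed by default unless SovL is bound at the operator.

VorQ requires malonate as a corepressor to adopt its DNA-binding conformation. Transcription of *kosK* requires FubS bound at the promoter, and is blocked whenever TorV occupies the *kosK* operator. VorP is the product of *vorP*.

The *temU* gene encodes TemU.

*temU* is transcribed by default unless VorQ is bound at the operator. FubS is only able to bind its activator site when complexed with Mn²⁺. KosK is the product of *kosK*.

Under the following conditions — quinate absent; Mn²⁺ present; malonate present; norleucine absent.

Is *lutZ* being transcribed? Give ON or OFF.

Malonate is present, so VorQ is active.
With repressor VorQ bound, *temU* is not transcribed.
So TemU is not produced.
Norleucine is absent, so HolB is inactive.
With no repressor bound, *vorP* is transcribed.
So VorP is produced and active.
Quinate is absent, so WexT is inactive.
Required activator WexT is absent, so *torV* is not transcribed.
So TorV is not produced.
Mn²⁺ is present, so FubS is active.
No repressor is bound and FubS is active, so *kosK* is transcribed.
So KosK is produced and active.
With repressor VorP bound, *sovL* is not transcribed.
So SovL is not produced.
With no repressor bound, *nolU* is transcribed.
So NolU is produced and active.
No repressor is bound and NolU is active, so *lutZ* is transcribed.

ON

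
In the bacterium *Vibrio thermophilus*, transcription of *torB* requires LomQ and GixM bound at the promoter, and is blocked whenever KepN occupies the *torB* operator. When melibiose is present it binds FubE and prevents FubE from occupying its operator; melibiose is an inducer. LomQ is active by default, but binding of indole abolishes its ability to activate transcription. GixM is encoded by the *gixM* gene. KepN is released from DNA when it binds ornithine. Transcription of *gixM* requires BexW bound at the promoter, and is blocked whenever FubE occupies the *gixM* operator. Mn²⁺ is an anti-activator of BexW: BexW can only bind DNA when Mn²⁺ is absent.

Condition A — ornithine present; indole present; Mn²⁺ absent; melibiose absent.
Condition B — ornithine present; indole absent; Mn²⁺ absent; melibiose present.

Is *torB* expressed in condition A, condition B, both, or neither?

Condition A:
Ornithine is present, so KepN is inactive.
Indole is present, so LomQ is inactive.
Mn²⁺ is absent, so BexW is active.
Melibiose is absent, so FubE is active.
With repressor FubE bound, *gixM* is not transcribed.
So GixM is not produced.
Required activator LomQ is absent, so *torB* is not transcribed.
→ *torB* is OFF in A.
Condition B:
Ornithine is present, so KepN is inactive.
Indole is absent, so LomQ is active.
Mn²⁺ is absent, so BexW is active.
Melibiose is present, so FubE is inactive.
No repressor is bound and BexW is active, so *gixM* is transcribed.
So GixM is produced and active.
No repressor is bound and LomQ and GixM are active, so *torB* is transcribed.
→ *torB* is ON in B.

B only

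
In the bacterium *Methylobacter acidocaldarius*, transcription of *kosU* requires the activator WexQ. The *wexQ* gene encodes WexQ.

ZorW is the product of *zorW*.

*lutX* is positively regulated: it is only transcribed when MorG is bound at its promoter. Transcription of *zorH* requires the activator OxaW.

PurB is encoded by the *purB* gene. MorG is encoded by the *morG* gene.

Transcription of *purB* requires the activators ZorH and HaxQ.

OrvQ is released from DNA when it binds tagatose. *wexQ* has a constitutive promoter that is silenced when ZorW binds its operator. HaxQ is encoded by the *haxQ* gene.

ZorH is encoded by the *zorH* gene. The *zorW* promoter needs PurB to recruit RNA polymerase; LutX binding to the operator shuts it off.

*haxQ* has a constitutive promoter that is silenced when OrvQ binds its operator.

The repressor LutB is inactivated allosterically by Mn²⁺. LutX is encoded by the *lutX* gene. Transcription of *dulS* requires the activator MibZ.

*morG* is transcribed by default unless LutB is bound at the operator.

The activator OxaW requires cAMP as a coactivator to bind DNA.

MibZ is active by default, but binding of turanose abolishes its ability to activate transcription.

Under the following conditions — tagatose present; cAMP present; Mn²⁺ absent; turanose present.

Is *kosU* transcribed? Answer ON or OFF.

Mn²⁺ is absent, so LutB is active.
With repressor LutB bound, *morG* is not transcribed.
So MorG is not produced.
Required activator MorG is absent, so *lutX* is not transcribed.
So LutX is not produced.
cAMP is present, so OxaW is active.
No repressor is bound and OxaW is active, so *zorH* is transcribed.
So ZorH is produced and active.
Tagatose is present, so OrvQ is inactive.
With no repressor bound, *haxQ* is transcribed.
So HaxQ is produced and active.
No repressor is bound and ZorH and HaxQ are active, so *purB* is transcribed.
So PurB is produced and active.
No repressor is bound and PurB is active, so *zorW* is transcribed.
So ZorW is produced and active.
With repressor ZorW bound, *wexQ* is not transcribed.
So WexQ is not produced.
Required activator WexQ is absent, so *kosU* is not transcribed.

OFF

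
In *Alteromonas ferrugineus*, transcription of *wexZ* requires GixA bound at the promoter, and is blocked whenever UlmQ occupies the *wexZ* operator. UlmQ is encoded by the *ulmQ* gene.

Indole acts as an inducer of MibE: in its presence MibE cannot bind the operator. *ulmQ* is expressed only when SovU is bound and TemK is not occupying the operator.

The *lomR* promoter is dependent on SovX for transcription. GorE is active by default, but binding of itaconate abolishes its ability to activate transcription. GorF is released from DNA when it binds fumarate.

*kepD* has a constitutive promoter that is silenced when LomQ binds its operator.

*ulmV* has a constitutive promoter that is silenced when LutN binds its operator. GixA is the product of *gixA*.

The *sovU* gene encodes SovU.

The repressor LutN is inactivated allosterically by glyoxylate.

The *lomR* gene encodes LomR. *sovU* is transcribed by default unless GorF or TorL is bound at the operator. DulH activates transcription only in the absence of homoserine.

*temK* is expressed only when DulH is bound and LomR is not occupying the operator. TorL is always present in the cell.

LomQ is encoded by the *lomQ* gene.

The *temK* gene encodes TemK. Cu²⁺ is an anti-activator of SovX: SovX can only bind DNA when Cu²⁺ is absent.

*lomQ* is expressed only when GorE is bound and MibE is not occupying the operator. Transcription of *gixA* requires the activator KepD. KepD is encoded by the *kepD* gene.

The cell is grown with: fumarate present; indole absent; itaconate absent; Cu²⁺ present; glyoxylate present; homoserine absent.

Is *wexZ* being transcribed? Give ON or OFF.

ON

Homoserine is absent, so DulH is active.
Cu²⁺ is present, so SovX is inactive.
Required activator SovX is absent, so *lomR* is not transcribed.
So LomR is not produced.
No repressor is bound and DulH is active, so *temK* is transcribed.
So TemK is produced and active.
Fumarate is present, so GorF is inactive.
TorL is produced constitutively and is active.
With repressor TorL bound, *sovU* is not transcribed.
So SovU is not produced.
With repressor TemK bound, *ulmQ* is not transcribed.
So UlmQ is not produced.
Itaconate is absent, so GorE is active.
Indole is absent, so MibE is active.
With repressor MibE bound, *lomQ* is not transcribed.
So LomQ is not produced.
With no repressor bound, *kepD* is transcribed.
So KepD is produced and active.
No repressor is bound and KepD is active, so *gixA* is transcribed.
So GixA is produced and active.
No repressor is bound and GixA is active, so *wexZ* is transcribed.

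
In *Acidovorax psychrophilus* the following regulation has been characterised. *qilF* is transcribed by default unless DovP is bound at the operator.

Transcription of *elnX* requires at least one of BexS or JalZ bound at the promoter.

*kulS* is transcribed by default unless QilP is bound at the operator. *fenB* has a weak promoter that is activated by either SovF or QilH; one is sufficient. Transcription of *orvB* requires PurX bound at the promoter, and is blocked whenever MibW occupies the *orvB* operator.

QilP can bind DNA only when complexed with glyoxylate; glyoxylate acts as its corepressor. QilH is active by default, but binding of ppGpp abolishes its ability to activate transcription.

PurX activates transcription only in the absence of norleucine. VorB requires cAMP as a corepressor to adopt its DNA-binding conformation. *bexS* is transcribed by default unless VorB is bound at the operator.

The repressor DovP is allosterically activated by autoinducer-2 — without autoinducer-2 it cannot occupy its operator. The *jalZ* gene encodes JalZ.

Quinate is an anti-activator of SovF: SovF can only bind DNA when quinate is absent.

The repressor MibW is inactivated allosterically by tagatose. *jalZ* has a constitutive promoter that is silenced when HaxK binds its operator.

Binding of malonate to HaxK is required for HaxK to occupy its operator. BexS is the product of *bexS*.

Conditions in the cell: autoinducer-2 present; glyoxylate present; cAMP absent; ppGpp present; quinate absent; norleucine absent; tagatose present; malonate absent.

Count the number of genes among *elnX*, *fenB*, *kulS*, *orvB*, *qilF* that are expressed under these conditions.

cAMP is absent, so VorB is inactive.
With no repressor bound, *bexS* is transcribed.
So BexS is produced and active.
Malonate is absent, so HaxK is inactive.
With no repressor bound, *jalZ* is transcribed.
So JalZ is produced and active.
Activator BexS is present, so *elnX* is transcribed.
→ *elnX* is ON.
Quinate is absent, so SovF is active.
ppGpp is present, so QilH is inactive.
Activator SovF is present, so *fenB* is transcribed.
→ *fenB* is ON.
Glyoxylate is present, so QilP is active.
With repressor QilP bound, *kulS* is not transcribed.
→ *kulS* is OFF.
Norleucine is absent, so PurX is active.
Tagatose is present, so MibW is inactive.
No repressor is bound and PurX is active, so *orvB* is transcribed.
→ *orvB* is ON.
Autoinducer-2 is present, so DovP is active.
With repressor DovP bound, *qilF* is not transcribed.
→ *qilF* is OFF.
3 of the 5 genes are transcribed.

3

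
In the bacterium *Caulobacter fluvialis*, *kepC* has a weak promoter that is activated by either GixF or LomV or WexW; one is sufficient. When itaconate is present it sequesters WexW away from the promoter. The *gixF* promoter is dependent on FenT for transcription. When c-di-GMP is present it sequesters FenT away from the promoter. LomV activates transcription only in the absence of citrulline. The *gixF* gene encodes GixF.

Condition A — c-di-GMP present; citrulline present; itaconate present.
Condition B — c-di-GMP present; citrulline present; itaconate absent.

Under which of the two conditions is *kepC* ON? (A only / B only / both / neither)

B only

Condition A:
c-di-GMP is present, so FenT is inactive.
Required activator FenT is absent, so *gixF* is not transcribed.
So GixF is not produced.
Citrulline is present, so LomV is inactive.
Itaconate is present, so WexW is inactive.
No activator is available at the *kepC* promoter, so *kepC* is not transcribed.
→ *kepC* is OFF in A.
Condition B:
c-di-GMP is present, so FenT is inactive.
Required activator FenT is absent, so *gixF* is not transcribed.
So GixF is not produced.
Citrulline is present, so LomV is inactive.
Itaconate is absent, so WexW is active.
Activator WexW is present, so *kepC* is transcribed.
→ *kepC* is ON in B.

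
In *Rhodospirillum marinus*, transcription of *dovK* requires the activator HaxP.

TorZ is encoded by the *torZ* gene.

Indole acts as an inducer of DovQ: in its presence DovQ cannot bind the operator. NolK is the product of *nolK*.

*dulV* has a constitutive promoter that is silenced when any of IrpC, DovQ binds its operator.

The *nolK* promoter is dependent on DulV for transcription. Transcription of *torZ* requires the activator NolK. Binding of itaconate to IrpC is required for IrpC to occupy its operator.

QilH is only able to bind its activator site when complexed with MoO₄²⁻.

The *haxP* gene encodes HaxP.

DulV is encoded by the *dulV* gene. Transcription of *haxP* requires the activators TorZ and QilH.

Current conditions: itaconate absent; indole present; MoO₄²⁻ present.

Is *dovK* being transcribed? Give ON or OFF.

Itaconate is absent, so IrpC is inactive.
Indole is present, so DovQ is inactive.
With no repressor bound, *dulV* is transcribed.
So DulV is produced and active.
No repressor is bound and DulV is active, so *nolK* is transcribed.
So NolK is produced and active.
No repressor is bound and NolK is active, so *torZ* is transcribed.
So TorZ is produced and active.
MoO₄²⁻ is present, so QilH is active.
No repressor is bound and TorZ and QilH are active, so *haxP* is transcribed.
So HaxP is produced and active.
No repressor is bound and HaxP is active, so *dovK* is transcribed.

ON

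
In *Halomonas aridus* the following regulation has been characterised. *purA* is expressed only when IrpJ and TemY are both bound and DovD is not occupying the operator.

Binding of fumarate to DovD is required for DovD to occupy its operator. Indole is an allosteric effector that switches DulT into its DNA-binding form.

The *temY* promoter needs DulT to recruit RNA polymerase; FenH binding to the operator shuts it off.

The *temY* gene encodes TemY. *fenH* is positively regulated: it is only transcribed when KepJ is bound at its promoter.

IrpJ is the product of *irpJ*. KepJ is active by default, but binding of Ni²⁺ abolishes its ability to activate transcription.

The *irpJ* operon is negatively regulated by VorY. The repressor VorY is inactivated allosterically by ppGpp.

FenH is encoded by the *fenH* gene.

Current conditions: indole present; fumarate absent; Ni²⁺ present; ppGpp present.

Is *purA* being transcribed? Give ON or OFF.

Fumarate is absent, so DovD is inactive.
ppGpp is present, so VorY is inactive.
With no repressor bound, *irpJ* is transcribed.
So IrpJ is produced and active.
Ni²⁺ is present, so KepJ is inactive.
Required activator KepJ is absent, so *fenH* is not transcribed.
So FenH is not produced.
Indole is present, so DulT is active.
No repressor is bound and DulT is active, so *temY* is transcribed.
So TemY is produced and active.
No repressor is bound and IrpJ and TemY are active, so *purA* is transcribed.

ON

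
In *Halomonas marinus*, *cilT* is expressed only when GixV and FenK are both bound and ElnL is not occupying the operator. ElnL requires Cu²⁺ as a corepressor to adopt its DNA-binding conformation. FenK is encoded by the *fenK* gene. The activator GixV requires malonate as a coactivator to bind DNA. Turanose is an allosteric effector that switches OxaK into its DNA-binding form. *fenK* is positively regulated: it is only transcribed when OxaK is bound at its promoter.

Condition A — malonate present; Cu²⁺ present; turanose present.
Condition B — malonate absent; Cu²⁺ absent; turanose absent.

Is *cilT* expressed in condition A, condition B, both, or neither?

Condition A:
Malonate is present, so GixV is active.
Cu²⁺ is present, so ElnL is active.
Turanose is present, so OxaK is active.
No repressor is bound and OxaK is active, so *fenK* is transcribed.
So FenK is produced and active.
With repressor ElnL bound, *cilT* is not transcribed.
→ *cilT* is OFF in A.
Condition B:
Malonate is absent, so GixV is inactive.
Cu²⁺ is absent, so ElnL is inactive.
Turanose is absent, so OxaK is inactive.
Required activator OxaK is absent, so *fenK* is not transcribed.
So FenK is not produced.
Required activator GixV is absent, so *cilT* is not transcribed.
→ *cilT* is OFF in B.

neither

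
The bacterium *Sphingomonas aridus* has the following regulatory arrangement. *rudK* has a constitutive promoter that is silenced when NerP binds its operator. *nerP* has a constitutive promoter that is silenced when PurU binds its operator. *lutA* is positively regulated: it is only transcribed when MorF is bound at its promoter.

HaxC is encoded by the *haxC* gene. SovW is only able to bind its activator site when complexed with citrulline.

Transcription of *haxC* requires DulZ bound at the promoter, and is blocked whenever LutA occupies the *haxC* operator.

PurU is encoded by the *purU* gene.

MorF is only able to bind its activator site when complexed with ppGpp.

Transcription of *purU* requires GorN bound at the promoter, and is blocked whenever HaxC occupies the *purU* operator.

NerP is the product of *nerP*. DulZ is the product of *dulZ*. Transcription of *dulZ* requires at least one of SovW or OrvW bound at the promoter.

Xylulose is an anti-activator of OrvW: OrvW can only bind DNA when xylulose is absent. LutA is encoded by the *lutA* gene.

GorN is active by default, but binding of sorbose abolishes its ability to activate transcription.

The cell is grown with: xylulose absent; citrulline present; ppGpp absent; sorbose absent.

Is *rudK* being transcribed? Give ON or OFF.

OFF

ppGpp is absent, so MorF is inactive.
Required activator MorF is absent, so *lutA* is not transcribed.
So LutA is not produced.
Citrulline is present, so SovW is active.
Xylulose is absent, so OrvW is active.
Activator SovW is present, so *dulZ* is transcribed.
So DulZ is produced and active.
No repressor is bound and DulZ is active, so *haxC* is transcribed.
So HaxC is produced and active.
Sorbose is absent, so GorN is active.
With repressor HaxC bound, *purU* is not transcribed.
So PurU is not produced.
With no repressor bound, *nerP* is transcribed.
So NerP is produced and active.
With repressor NerP bound, *rudK* is not transcribed.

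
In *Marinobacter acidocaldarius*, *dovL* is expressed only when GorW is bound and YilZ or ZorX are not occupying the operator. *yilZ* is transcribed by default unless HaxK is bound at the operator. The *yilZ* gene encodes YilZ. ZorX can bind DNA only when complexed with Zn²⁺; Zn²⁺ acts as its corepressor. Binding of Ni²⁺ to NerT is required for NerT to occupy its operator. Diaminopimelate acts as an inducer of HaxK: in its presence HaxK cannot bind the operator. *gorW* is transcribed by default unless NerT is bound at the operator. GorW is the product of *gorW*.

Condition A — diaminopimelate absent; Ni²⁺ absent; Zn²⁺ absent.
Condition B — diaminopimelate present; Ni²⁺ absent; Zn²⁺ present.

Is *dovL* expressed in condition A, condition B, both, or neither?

A only

Condition A:
Diaminopimelate is absent, so HaxK is active.
With repressor HaxK bound, *yilZ* is not transcribed.
So YilZ is not produced.
Ni²⁺ is absent, so NerT is inactive.
With no repressor bound, *gorW* is transcribed.
So GorW is produced and active.
Zn²⁺ is absent, so ZorX is inactive.
No repressor is bound and GorW is active, so *dovL* is transcribed.
→ *dovL* is ON in A.
Condition B:
Diaminopimelate is present, so HaxK is inactive.
With no repressor bound, *yilZ* is transcribed.
So YilZ is produced and active.
Ni²⁺ is absent, so NerT is inactive.
With no repressor bound, *gorW* is transcribed.
So GorW is produced and active.
Zn²⁺ is present, so ZorX is active.
With repressor YilZ bound, *dovL* is not transcribed.
→ *dovL* is OFF in B.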